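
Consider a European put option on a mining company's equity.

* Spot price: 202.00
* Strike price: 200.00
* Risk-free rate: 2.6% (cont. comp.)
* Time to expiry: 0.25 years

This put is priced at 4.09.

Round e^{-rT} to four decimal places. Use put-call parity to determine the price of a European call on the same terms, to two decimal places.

e^(−rT) = e^(−0.026·0.25) = 0.9935
Put-call parity: C − P = S − K·e^(−rT) = 202 − 200·0.9935 = 202 − 198.7000 = 3.3000
C = P + (C − P) = 4.09 + (3.3000) = 7.3900

7.39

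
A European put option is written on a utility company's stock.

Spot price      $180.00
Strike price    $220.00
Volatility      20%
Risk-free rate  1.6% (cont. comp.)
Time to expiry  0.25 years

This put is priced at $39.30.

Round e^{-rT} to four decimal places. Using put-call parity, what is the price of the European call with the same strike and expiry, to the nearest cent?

e^(−rT) = e^(−0.016·0.25) = 0.9960
Put-call parity: C − P = S − K·e^(−rT) = 180 − 220·0.9960 = 180 − 219.1200 = -39.1200
C = P + (C − P) = 39.30 + (-39.1200) = 0.1800

$0.18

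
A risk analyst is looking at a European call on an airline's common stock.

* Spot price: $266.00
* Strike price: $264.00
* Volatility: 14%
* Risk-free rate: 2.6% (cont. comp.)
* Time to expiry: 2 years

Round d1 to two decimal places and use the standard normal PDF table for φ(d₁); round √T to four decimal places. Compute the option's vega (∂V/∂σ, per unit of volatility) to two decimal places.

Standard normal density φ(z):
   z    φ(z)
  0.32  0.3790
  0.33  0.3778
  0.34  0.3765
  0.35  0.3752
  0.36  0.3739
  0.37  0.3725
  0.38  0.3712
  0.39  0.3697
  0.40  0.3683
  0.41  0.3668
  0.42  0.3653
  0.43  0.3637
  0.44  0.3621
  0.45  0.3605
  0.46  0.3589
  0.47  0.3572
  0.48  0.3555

138.55

T = 2;  σ√T = 0.1980
d₁ = [ln(266/264) + (0.026 + 0.14²/2)·2] / 0.1980 = [0.0075 + 0.0716] / 0.1980 = 0.3998 ≈ 0.40
√T = √2 = 1.4142
φ(d₁) = φ(0.40) = 0.3683
vega = S·φ(d₁)·√T = 266·0.3683·1.4142 = 138.5461
(Vega is the same for a European call and put with the same parameters.)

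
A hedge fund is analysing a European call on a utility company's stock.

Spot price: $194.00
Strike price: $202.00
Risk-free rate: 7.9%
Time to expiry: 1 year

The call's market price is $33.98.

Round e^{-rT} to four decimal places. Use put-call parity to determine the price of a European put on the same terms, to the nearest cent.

e^(−rT) = e^(−0.079·1) = 0.9240
Put-call parity: C − P = S − K·e^(−rT) = 194 − 202·0.9240 = 194 − 186.6480 = 7.3520
P = C − (C − P) = 33.98 − (7.3520) = 26.6280

$26.63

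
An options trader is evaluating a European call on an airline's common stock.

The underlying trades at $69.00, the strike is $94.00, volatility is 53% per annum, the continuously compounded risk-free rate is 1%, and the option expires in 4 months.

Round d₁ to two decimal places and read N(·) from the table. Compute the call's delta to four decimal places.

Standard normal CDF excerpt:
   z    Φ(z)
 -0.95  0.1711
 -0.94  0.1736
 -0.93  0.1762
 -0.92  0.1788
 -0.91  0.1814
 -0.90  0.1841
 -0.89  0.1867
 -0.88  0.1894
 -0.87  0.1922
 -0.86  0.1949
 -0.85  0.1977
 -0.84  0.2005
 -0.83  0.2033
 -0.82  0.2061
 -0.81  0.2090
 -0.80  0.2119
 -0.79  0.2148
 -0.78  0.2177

T = 0.3333;  σ√T = 0.3060
d₁ = [ln(69/94) + (0.01 + 0.53²/2)·0.3333] / 0.3060 = [-0.3092 + 0.0502] / 0.3060 = -0.8465 which rounds to -0.85
N(d₁) = N(-0.85) = 0.1977
Δ_call = N(d₁) = 0.1977

0.1977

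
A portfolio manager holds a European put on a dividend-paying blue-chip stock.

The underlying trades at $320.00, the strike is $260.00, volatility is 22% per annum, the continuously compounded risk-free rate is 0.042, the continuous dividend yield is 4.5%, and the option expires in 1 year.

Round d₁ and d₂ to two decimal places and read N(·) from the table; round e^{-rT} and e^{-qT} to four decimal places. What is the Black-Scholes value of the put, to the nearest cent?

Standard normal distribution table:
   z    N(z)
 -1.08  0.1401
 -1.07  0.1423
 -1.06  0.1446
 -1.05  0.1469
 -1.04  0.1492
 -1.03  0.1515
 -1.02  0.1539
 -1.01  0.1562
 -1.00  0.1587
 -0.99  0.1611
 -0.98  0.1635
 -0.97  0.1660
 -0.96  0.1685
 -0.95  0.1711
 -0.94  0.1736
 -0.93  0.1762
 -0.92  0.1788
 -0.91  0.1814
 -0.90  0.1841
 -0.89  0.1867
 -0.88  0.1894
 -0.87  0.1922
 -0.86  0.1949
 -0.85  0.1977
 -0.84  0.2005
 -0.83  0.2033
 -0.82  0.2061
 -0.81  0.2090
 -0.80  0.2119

σ√T = 0.22 × 1.0000 = 0.2200
d₁ = [ln(320/260) + (0.042 − 0.045 + 0.22²/2)·1] / 0.2200 = [0.2076 + 0.0212] / 0.2200 = 1.0402 which rounds to 1.04
d₂ = d₁ − σ√T = 1.0402 − 0.2200 = 0.8202 which rounds to 0.82
exp(−qT) = exp(−0.045·1) = 0.9560;  exp(−rT) = exp(−0.042·1) = 0.9589
N(−d₂) = N(-0.82) = 0.2061;  N(−d₁) = N(-1.04) = 0.1492
P = 260·0.9589·0.2061 − 320·0.9560·0.1492 = 51.3836 − 45.6433 = 5.7404

$5.74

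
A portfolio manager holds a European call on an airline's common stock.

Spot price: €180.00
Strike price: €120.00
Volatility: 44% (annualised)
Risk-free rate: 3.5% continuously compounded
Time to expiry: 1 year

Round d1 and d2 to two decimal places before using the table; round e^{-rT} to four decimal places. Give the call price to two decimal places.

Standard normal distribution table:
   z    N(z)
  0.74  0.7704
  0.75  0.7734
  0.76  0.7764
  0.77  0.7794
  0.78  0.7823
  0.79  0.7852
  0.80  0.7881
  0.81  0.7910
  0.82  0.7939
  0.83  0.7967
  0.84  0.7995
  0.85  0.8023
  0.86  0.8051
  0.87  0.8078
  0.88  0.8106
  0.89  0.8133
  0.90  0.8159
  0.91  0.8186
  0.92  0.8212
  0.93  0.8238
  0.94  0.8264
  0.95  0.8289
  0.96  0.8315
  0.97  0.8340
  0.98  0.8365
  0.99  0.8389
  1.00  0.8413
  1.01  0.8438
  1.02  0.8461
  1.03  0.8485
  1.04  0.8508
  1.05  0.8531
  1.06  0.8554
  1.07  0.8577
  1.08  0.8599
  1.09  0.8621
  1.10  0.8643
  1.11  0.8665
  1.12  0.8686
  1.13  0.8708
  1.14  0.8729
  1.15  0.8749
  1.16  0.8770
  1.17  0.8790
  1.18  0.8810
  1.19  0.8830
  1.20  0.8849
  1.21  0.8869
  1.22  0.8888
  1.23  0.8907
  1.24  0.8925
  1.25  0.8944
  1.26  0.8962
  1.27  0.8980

€69.34

σ√T = 0.44 × 1.0000 = 0.4400
d₁ = [ln(180/120) + (0.035 + ½·0.44²)·1] / (σ√T) = (0.4055 + 0.1318) / 0.4400 = 1.2211 ≈ 1.22
d₂ = 1.2211 − 0.4400 = 0.7811 ≈ 0.78
exp(−rT) = exp(−0.035·1) = 0.9656
N(d₁) = N(1.22) = 0.8888;  N(d₂) = N(0.78) = 0.7823
C = 180·0.8888 − 120·0.9656·0.7823 = 159.9840 − 90.6467 = 69.3373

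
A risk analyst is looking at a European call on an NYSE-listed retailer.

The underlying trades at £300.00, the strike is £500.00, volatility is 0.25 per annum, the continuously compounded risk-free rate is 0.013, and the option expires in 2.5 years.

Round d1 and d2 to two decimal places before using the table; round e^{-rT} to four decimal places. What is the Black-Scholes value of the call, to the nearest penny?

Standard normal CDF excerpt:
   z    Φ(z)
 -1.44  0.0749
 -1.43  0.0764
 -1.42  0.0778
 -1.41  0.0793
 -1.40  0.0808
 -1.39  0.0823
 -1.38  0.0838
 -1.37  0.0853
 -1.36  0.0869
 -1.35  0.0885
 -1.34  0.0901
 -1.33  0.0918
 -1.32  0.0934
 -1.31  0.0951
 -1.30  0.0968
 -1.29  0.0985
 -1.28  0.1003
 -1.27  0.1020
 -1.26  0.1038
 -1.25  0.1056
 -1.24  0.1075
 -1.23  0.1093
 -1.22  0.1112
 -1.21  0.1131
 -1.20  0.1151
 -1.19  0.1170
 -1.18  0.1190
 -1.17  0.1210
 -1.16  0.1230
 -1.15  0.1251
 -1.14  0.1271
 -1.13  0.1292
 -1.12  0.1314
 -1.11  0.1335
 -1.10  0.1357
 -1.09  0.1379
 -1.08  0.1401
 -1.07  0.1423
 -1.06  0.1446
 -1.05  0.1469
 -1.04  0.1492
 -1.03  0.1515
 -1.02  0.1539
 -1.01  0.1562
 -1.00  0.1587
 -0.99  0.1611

T = 2.5;  σ√T = 0.3953
d₁ = [ln(300/500) + (0.013 + 0.25²/2)·2.5] / 0.3953 = [-0.5108 + 0.1106] / 0.3953 = -1.0124 ⇒ -1.01
d₂ = d₁ − σ√T = -1.0124 − 0.3953 = -1.4077 ⇒ -1.41
exp(−rT) = exp(−0.013·2.5) = 0.9680
C = 300·N(-1.01) − 500·0.9680·N(-1.41) = 300·0.1562 − 500·0.9680·0.0793 = 46.8600 − 38.3812 = 8.4788

£8.48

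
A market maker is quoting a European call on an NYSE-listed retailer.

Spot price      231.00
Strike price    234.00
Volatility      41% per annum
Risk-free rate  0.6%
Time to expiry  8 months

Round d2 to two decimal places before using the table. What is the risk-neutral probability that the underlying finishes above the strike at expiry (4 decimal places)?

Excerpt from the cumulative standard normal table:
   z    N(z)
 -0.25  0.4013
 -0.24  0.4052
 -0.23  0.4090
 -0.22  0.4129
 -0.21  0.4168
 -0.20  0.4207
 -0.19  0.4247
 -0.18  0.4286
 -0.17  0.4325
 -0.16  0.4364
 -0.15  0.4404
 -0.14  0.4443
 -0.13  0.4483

σ√T = 0.41 × 0.8165 = 0.3348
ln(S/K) + (r + σ²/2)T = ln(231/234) + (0.006 + 0.41²/2)·0.6667 = -0.0129 + 0.0600 = 0.0471
d₁ = 0.0471 / 0.3348 = 0.1408 → 0.14
d₂ = d₁ − σ√T = 0.1408 − 0.3348 = -0.1940 → -0.19
Risk-neutral Pr[S_T > K] = N(d₂) = N(-0.19) = 0.4247

0.4247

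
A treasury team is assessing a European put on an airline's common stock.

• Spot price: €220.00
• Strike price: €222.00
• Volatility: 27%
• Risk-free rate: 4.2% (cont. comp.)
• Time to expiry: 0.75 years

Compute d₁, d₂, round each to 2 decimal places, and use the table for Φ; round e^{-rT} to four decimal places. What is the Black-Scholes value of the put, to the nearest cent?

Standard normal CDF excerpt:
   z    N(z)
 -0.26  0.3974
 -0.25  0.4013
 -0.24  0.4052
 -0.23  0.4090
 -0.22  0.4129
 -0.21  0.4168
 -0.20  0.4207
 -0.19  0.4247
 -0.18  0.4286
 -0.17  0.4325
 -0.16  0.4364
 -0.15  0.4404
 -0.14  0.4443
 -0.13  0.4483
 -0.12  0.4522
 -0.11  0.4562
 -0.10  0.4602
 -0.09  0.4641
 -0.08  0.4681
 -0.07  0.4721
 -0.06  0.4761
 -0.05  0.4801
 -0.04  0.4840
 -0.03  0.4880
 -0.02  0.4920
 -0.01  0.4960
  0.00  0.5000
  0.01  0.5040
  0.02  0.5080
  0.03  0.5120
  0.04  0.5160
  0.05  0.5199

€17.58

T = 0.75;  σ√T = 0.2338
ln(S/K) + (r + σ²/2)T = ln(220/222) + (0.042 + 0.27²/2)·0.75 = -0.0090 + 0.0588 = 0.0498
d₁ = 0.0498 / 0.2338 = 0.2129 which rounds to 0.21
d₂ = d₁ − σ√T = 0.2129 − 0.2338 = -0.0209 which rounds to -0.02
e^(−rT) = e^(−0.042·0.75) = 0.9690
P = 222·0.9690·N(0.02) − 220·N(-0.21) = 222·0.9690·0.5080 − 220·0.4168 = 109.2799 − 91.6960 = 17.5839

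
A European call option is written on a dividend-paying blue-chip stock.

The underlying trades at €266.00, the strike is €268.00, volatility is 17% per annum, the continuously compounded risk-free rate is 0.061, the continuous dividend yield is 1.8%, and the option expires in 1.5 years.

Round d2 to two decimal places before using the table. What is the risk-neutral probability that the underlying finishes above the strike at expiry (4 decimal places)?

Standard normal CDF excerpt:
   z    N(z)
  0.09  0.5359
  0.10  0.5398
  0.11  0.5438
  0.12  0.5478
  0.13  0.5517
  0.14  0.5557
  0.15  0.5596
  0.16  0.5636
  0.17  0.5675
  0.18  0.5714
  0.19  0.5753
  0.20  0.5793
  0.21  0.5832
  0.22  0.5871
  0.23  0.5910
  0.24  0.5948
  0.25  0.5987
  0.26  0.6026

T = 1.5;  σ√T = 0.2082
d₁ = [ln(266/268) + (0.061 − 0.018 + ½·0.17²)·1.5] / (σ√T) = (-0.0075 + 0.0862) / 0.2082 = 0.3779 which rounds to 0.38
d₂ = 0.3779 − 0.2082 = 0.1697 which rounds to 0.17
Pr(exercise) under Q = N(d₂) = 0.5675

0.5675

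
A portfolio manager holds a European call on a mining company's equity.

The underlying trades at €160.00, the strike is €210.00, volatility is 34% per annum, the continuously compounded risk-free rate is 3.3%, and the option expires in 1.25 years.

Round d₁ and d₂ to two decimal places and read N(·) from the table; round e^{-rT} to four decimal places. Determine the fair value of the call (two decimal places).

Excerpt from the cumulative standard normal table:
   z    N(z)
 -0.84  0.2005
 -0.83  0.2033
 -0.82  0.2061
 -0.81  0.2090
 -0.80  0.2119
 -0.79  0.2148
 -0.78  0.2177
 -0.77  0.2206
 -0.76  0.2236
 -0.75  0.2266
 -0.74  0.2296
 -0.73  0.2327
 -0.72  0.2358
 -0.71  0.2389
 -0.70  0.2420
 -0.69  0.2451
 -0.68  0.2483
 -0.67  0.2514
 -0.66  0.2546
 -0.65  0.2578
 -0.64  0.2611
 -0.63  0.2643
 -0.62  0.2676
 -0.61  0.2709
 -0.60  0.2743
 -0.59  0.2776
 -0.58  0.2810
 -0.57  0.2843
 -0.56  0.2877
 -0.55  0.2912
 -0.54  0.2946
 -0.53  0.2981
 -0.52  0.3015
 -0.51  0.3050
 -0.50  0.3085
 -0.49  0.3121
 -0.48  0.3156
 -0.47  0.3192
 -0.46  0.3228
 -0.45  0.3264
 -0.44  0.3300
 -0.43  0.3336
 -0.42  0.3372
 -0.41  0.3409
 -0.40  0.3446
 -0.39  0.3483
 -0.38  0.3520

σ√T = 0.34·√1.25 = 0.3801
ln(S/K) + (r + σ²/2)T = ln(160/210) + (0.033 + 0.34²/2)·1.25 = -0.2719 + 0.1135 = -0.1584
d₁ = -0.1584 / 0.3801 = -0.4168 ≈ -0.42
d₂ = d₁ − σ√T = -0.4168 − 0.3801 = -0.7969 ≈ -0.80
exp(−rT) = exp(−0.033·1.25) = 0.9596
N(d₁) = N(-0.42) = 0.3372;  N(d₂) = N(-0.80) = 0.2119
C = 160·0.3372 − 210·0.9596·0.2119 = 53.9520 − 42.7012 = 11.2508

€11.25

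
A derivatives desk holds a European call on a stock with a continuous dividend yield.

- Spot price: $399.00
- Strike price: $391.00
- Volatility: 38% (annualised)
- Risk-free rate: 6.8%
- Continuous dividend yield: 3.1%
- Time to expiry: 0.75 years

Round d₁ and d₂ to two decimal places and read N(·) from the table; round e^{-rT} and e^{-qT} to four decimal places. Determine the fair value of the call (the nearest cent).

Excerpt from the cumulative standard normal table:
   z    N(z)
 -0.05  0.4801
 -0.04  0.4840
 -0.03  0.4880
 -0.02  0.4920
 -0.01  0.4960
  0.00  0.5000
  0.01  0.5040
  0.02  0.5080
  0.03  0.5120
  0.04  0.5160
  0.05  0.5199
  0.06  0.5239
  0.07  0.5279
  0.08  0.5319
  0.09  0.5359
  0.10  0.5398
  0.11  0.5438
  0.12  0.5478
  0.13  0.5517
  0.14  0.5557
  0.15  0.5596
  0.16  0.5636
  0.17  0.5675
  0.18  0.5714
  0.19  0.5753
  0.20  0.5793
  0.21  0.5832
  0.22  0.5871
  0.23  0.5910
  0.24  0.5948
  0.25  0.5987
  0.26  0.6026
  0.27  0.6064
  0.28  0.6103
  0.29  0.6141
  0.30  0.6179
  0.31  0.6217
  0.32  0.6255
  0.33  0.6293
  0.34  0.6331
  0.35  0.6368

$59.54

σ√T = 0.38·√0.75 = 0.3291
d₁ = [ln(399/391) + (0.068 − 0.031 + 0.38²/2)·0.75] / 0.3291 = [0.0203 + 0.0819] / 0.3291 = 0.3104 ⇒ 0.31
d₂ = d₁ − σ√T = 0.3104 − 0.3291 = -0.0187 ⇒ -0.02
exp(−qT) = exp(−0.031·0.75) = 0.9770;  exp(−rT) = exp(−0.068·0.75) = 0.9503
C = 399·0.9770·N(0.31) − 391·0.9503·N(-0.02) = 399·0.9770·0.6217 − 391·0.9503·0.4920 = 242.3530 − 182.8111 = 59.5418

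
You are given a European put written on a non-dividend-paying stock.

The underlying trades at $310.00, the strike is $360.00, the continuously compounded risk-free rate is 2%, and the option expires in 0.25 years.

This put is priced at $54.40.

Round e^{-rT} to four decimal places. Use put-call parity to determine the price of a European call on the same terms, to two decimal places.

$6.20

e^(−rT) = e^(−0.02·0.25) = 0.9950
Put-call parity: C − P = S − K·e^(−rT) = 310 − 360·0.9950 = 310 − 358.2000 = -48.2000
C = P + (C − P) = 54.40 + (-48.2000) = 6.2000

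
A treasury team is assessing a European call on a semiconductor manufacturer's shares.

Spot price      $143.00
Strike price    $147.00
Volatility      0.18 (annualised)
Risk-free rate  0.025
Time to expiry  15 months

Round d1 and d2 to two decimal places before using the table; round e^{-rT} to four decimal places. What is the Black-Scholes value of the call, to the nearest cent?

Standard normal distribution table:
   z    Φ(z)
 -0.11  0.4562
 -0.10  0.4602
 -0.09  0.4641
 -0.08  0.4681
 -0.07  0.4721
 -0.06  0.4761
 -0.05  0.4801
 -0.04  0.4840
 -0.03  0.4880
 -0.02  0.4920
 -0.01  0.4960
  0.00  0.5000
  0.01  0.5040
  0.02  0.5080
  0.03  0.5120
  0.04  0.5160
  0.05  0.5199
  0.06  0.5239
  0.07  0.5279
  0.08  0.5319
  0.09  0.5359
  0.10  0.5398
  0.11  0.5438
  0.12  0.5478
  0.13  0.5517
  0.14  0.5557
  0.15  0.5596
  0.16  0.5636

σ√T = 0.18·√1.25 = 0.2012
d₁ = [ln(143/147) + (0.025 + ½·0.18²)·1.25] / (σ√T) = (-0.0276 + 0.0515) / 0.2012 = 0.1188 → 0.12
d₂ = 0.1188 − 0.2012 = -0.0824 → -0.08
exp(−rT) = exp(−0.025·1.25) = 0.9692
C = 143·N(0.12) − 147·0.9692·N(-0.08) = 143·0.5478 − 147·0.9692·0.4681 = 78.3354 − 66.6913 = 11.6441

$11.64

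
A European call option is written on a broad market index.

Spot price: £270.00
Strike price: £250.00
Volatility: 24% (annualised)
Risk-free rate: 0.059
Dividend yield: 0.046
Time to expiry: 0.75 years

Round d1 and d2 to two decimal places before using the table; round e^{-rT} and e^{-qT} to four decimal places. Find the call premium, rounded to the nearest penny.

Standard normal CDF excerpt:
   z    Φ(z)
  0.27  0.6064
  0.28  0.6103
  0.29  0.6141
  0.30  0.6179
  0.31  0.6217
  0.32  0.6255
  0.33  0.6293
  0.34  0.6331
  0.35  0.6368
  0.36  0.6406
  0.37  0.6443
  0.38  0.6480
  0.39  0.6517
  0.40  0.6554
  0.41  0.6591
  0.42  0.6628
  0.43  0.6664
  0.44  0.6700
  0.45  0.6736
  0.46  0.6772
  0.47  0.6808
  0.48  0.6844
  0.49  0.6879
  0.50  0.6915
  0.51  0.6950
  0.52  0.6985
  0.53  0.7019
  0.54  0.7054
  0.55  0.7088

£33.51

T = 0.75;  σ√T = 0.2078
d₁ = [ln(270/250) + (0.059 − 0.046 + ½·0.24²)·0.75] / (σ√T) = (0.0770 + 0.0313) / 0.2078 = 0.5211 → 0.52
d₂ = 0.5211 − 0.2078 = 0.3133 → 0.31
exp(−qT) = exp(−0.046·0.75) = 0.9661;  exp(−rT) = exp(−0.059·0.75) = 0.9567
N(d₁) = N(0.52) = 0.6985;  N(d₂) = N(0.31) = 0.6217
C = 270·0.9661·0.6985 − 250·0.9567·0.6217 = 182.2016 − 148.6951 = 33.5065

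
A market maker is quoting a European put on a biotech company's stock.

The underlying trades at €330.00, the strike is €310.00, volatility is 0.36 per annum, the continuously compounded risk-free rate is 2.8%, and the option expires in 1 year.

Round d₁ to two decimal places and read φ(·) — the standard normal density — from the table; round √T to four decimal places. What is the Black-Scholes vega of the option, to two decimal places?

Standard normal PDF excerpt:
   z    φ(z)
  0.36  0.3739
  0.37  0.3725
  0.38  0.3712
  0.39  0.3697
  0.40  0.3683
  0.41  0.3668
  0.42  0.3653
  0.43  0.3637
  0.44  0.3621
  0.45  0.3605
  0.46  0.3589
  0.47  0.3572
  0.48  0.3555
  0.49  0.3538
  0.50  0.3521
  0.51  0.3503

T = 1;  σ√T = 0.3600
d₁ = [ln(330/310) + (0.028 + 0.36²/2)·1] / 0.3600 = [0.0625 + 0.0928] / 0.3600 = 0.4314 ≈ 0.43
√T = √1 = 1.0000
φ(d₁) = φ(0.43) = 0.3637
vega = S·φ(d₁)·√T = 330·0.3637·1.0000 = 120.0210

120.02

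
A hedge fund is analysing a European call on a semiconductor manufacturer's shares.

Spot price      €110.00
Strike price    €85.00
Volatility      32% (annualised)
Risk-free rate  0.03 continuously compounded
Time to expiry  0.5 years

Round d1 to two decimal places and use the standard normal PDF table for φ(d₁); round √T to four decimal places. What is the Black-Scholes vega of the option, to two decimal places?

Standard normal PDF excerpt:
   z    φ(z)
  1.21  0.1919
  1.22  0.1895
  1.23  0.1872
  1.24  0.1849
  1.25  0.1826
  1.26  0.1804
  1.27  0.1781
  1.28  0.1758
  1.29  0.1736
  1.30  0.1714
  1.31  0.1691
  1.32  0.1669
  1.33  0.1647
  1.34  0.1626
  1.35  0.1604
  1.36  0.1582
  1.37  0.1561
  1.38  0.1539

σ√T = 0.32·√0.5 = 0.2263
d₁ = [ln(110/85) + (0.03 + ½·0.32²)·0.5] / (σ√T) = (0.2578 + 0.0406) / 0.2263 = 1.3189 ≈ 1.32
√T = √0.5 = 0.7071
φ(d₁) = φ(1.32) = 0.1669
vega = S·φ(d₁)·√T = 110·0.1669·0.7071 = 12.9816

12.98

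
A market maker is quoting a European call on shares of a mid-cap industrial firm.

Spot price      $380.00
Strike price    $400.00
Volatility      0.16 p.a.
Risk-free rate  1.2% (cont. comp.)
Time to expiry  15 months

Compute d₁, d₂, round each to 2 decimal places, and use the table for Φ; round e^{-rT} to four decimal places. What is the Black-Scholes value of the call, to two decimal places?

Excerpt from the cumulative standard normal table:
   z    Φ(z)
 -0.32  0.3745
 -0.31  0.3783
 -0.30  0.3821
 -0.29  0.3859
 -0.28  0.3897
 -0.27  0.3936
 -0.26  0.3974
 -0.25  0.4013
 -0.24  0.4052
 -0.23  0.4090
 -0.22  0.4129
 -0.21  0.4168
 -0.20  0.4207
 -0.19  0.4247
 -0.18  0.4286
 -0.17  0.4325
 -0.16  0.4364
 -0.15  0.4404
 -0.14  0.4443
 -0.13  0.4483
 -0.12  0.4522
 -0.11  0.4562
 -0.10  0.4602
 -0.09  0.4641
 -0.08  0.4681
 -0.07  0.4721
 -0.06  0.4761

$21.30

T = 1.25;  σ√T = 0.1789
d₁ = [ln(380/400) + (0.012 + ½·0.16²)·1.25] / (σ√T) = (-0.0513 + 0.0310) / 0.1789 = -0.1134 → -0.11
d₂ = -0.1134 − 0.1789 = -0.2923 → -0.29
exp(−rT) = exp(−0.012·1.25) = 0.9851
N(d₁) = N(-0.11) = 0.4562;  N(d₂) = N(-0.29) = 0.3859
C = 380·0.4562 − 400·0.9851·0.3859 = 173.3560 − 152.0600 = 21.2960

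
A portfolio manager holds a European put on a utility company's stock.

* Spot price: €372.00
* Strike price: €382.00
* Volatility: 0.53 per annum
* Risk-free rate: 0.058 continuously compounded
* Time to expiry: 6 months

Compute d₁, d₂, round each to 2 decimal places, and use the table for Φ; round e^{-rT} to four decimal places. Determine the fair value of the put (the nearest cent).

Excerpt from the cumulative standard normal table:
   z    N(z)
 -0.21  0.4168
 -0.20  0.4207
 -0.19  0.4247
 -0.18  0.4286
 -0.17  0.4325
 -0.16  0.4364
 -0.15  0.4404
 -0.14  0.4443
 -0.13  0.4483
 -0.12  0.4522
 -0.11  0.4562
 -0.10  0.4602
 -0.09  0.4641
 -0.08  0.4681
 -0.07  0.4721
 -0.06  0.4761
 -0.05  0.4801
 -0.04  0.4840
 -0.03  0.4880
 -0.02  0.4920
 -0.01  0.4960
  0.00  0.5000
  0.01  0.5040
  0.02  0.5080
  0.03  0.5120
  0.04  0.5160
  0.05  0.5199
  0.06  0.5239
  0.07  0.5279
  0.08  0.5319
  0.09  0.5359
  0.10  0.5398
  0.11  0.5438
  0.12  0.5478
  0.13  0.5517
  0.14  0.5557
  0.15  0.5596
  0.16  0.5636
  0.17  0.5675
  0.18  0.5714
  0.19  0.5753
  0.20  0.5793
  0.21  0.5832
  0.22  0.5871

€54.04

T = 0.5;  σ√T = 0.3748
d₁ = [ln(372/382) + (0.058 + 0.53²/2)·0.5] / 0.3748 = [-0.0265 + 0.0992] / 0.3748 = 0.1940 ≈ 0.19
d₂ = d₁ − σ√T = 0.1940 − 0.3748 = -0.1808 ≈ -0.18
e^(−rT) = e^(−0.058·0.5) = 0.9714
N(−d₂) = N(0.18) = 0.5714;  N(−d₁) = N(-0.19) = 0.4247
P = 382·0.9714·0.5714 − 372·0.4247 = 212.0321 − 157.9884 = 54.0437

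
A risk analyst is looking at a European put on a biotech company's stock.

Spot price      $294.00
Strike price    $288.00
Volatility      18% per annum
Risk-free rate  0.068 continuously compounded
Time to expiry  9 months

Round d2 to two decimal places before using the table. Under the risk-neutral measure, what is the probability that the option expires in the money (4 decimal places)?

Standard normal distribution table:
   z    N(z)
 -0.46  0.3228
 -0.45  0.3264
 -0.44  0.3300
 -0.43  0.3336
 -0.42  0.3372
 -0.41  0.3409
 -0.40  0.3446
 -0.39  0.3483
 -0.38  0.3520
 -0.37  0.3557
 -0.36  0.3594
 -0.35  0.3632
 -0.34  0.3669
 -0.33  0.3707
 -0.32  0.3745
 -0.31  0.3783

σ√T = 0.18·√0.75 = 0.1559
ln(S/K) + (r + σ²/2)T = ln(294/288) + (0.068 + 0.18²/2)·0.75 = 0.0206 + 0.0631 = 0.0838
d₁ = 0.0838 / 0.1559 = 0.5374 ⇒ 0.54
d₂ = d₁ − σ√T = 0.5374 − 0.1559 = 0.3815 ⇒ 0.38
Risk-neutral Pr[S_T < K] = N(−d₂) = N(-0.38) = 0.3520

0.3520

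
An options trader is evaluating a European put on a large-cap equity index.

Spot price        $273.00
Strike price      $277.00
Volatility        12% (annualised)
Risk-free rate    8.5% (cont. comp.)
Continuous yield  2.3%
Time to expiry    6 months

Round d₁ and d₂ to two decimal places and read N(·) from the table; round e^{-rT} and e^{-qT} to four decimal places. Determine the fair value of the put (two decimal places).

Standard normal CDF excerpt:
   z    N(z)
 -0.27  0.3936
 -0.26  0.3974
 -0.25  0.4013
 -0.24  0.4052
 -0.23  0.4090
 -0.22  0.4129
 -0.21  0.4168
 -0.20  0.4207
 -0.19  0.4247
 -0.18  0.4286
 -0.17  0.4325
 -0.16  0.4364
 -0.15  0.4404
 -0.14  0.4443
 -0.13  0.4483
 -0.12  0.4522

σ√T = 0.12·√0.5 = 0.0849
d₁ = [ln(273/277) + (0.085 − 0.023 + 0.12²/2)·0.5] / 0.0849 = [-0.0145 + 0.0346] / 0.0849 = 0.2363 which rounds to 0.24
d₂ = d₁ − σ√T = 0.2363 − 0.0849 = 0.1515 which rounds to 0.15
exp(−qT) = exp(−0.023·0.5) = 0.9886;  exp(−rT) = exp(−0.085·0.5) = 0.9584
N(−d₂) = N(-0.15) = 0.4404;  N(−d₁) = N(-0.24) = 0.4052
P = 277·0.9584·0.4404 − 273·0.9886·0.4052 = 116.9160 − 109.3585 = 7.5574

$7.56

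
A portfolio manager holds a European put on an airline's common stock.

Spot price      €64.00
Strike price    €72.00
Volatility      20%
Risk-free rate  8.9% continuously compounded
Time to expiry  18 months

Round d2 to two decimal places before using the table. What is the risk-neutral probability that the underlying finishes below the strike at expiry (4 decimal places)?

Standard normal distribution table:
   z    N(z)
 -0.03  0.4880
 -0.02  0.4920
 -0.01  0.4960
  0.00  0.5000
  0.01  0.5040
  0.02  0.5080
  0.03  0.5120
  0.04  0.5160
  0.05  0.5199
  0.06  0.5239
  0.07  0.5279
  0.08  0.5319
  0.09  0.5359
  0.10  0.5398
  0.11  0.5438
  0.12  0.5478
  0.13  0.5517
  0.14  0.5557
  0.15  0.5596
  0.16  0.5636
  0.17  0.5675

0.5239

σ√T = 0.2·√1.5 = 0.2449
ln(S/K) + (r + σ²/2)T = ln(64/72) + (0.089 + 0.2²/2)·1.5 = -0.1178 + 0.1635 = 0.0457
d₁ = 0.0457 / 0.2449 = 0.1866 → 0.19
d₂ = d₁ − σ√T = 0.1866 − 0.2449 = -0.0583 → -0.06
Risk-neutral Pr[S_T < K] = N(−d₂) = N(0.06) = 0.5239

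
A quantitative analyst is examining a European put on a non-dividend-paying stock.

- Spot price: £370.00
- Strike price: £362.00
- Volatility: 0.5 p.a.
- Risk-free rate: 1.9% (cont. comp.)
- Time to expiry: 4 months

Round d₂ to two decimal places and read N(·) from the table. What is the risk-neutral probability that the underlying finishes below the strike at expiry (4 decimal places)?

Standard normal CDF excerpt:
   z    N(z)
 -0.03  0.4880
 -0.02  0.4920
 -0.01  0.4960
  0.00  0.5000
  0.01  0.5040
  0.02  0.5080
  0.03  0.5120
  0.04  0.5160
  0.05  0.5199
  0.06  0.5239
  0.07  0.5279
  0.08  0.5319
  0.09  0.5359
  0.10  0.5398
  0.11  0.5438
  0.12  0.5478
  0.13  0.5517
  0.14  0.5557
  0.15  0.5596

T = 0.3333;  σ√T = 0.2887
d₁ = [ln(370/362) + (0.019 + 0.5²/2)·0.3333] / 0.2887 = [0.0219 + 0.0480] / 0.2887 = 0.2420 which rounds to 0.24
d₂ = d₁ − σ√T = 0.2420 − 0.2887 = -0.0467 which rounds to -0.05
Risk-neutral Pr[S_T < K] = N(−d₂) = N(0.05) = 0.5199

0.5199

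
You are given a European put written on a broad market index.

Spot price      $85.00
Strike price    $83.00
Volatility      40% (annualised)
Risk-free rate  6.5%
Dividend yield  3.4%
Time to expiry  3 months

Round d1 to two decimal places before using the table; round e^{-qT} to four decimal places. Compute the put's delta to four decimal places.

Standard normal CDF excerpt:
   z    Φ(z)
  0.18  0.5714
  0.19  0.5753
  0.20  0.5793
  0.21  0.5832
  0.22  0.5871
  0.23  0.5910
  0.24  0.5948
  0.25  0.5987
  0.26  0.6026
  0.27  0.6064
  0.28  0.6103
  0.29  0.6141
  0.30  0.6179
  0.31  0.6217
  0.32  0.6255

-0.3940

σ√T = 0.4·√0.25 = 0.2000
d₁ = [ln(85/83) + (0.065 − 0.034 + 0.4²/2)·0.25] / 0.2000 = [0.0238 + 0.0278] / 0.2000 = 0.2578 ⇒ 0.26
N(d₁) = N(0.26) = 0.6026
Δ_put = exp(−qT)·(N(d₁) − 1) = 0.9915·(0.6026 − 1) = -0.3940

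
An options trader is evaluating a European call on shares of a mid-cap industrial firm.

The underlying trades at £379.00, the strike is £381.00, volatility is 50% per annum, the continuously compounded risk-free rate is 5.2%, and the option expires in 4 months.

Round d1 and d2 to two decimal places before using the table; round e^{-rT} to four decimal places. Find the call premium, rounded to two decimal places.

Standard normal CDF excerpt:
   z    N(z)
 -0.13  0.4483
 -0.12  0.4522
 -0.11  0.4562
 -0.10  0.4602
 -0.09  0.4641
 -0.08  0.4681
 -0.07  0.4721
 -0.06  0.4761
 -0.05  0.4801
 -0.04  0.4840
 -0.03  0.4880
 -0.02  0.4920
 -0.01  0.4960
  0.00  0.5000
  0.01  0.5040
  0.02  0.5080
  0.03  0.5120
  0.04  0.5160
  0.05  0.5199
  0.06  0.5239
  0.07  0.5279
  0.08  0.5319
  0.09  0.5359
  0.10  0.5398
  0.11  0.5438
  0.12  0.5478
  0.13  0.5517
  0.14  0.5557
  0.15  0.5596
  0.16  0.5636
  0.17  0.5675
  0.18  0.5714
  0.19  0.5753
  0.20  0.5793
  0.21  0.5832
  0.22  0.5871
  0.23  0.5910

σ√T = 0.5·√0.3333 = 0.2887
d₁ = [ln(379/381) + (0.052 + ½·0.5²)·0.3333] / (σ√T) = (-0.0053 + 0.0590) / 0.2887 = 0.1861 which rounds to 0.19
d₂ = 0.1861 − 0.2887 = -0.1025 which rounds to -0.10
exp(−rT) = exp(−0.052·0.3333) = 0.9828
N(d₁) = N(0.19) = 0.5753;  N(d₂) = N(-0.10) = 0.4602
C = 379·0.5753 − 381·0.9828·0.4602 = 218.0387 − 172.3204 = 45.7183

£45.72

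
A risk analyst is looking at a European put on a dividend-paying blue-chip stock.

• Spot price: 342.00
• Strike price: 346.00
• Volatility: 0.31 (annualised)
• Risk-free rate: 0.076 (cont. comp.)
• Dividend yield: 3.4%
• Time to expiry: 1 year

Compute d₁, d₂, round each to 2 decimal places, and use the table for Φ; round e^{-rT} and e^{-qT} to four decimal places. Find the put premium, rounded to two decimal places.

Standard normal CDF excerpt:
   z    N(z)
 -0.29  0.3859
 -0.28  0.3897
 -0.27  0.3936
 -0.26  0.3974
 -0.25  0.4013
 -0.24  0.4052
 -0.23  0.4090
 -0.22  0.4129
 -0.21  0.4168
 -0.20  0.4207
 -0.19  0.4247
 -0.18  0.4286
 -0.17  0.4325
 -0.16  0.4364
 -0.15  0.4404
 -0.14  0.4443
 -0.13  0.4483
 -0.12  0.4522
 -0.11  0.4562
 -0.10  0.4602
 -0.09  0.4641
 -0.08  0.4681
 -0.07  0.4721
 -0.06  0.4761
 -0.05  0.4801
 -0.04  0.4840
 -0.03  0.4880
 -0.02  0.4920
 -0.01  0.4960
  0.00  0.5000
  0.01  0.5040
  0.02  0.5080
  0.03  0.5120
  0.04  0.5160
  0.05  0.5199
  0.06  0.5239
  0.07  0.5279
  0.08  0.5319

35.34

σ√T = 0.31 × 1.0000 = 0.3100
d₁ = [ln(342/346) + (0.076 − 0.034 + ½·0.31²)·1] / (σ√T) = (-0.0116 + 0.0900) / 0.3100 = 0.2530 → 0.25
d₂ = 0.2530 − 0.3100 = -0.0570 → -0.06
e^(−qT) = e^(−0.034·1) = 0.9666;  e^(−rT) = e^(−0.076·1) = 0.9268
N(−d₂) = N(0.06) = 0.5239;  N(−d₁) = N(-0.25) = 0.4013
P = 346·0.9268·0.5239 − 342·0.9666·0.4013 = 168.0005 − 132.6606 = 35.3398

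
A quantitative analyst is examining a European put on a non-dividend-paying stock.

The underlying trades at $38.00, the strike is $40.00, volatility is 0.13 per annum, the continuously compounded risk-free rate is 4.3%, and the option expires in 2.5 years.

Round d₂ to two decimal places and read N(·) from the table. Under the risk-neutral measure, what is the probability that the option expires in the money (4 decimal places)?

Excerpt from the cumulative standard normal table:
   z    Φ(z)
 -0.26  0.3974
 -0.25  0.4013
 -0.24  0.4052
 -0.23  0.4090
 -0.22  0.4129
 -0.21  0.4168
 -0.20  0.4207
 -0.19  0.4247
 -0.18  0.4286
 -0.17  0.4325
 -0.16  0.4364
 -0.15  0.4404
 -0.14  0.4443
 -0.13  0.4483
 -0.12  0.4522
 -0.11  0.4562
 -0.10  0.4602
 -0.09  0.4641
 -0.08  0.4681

T = 2.5;  σ√T = 0.2055
d₁ = [ln(38/40) + (0.043 + ½·0.13²)·2.5] / (σ√T) = (-0.0513 + 0.1286) / 0.2055 = 0.3762 ≈ 0.38
d₂ = 0.3762 − 0.2055 = 0.1707 ≈ 0.17
Pr(exercise) under Q = N(−d₂) = N(-0.17) = 0.4325

0.4325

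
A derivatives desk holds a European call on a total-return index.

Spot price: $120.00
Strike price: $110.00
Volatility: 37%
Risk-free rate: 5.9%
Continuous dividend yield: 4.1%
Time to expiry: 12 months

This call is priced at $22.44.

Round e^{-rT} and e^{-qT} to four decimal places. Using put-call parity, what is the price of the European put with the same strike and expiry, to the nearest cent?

e^(−qT) = e^(−0.041·1) = 0.9598;  e^(−rT) = e^(−0.059·1) = 0.9427
Put-call parity: C − P = S·e^(−qT) − K·e^(−rT) = 120·0.9598 − 110·0.9427 = 115.1760 − 103.6970 = 11.4790
P = C − (C − P) = 22.44 − (11.4790) = 10.9610

$10.96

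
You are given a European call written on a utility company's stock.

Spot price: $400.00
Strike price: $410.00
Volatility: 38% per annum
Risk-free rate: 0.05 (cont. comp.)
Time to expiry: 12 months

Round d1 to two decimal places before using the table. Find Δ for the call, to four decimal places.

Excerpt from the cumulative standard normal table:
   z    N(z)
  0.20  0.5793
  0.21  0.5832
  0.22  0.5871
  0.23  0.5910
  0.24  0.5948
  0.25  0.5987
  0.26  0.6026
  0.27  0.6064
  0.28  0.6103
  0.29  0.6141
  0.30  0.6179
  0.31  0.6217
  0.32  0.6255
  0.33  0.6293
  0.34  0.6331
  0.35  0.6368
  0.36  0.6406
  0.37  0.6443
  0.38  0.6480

0.6026

T = 1;  σ√T = 0.3800
ln(S/K) + (r + σ²/2)T = ln(400/410) + (0.05 + 0.38²/2)·1 = -0.0247 + 0.1222 = 0.0975
d₁ = 0.0975 / 0.3800 = 0.2566 → 0.26
N(d₁) = N(0.26) = 0.6026
Δ_call = N(d₁) = 0.6026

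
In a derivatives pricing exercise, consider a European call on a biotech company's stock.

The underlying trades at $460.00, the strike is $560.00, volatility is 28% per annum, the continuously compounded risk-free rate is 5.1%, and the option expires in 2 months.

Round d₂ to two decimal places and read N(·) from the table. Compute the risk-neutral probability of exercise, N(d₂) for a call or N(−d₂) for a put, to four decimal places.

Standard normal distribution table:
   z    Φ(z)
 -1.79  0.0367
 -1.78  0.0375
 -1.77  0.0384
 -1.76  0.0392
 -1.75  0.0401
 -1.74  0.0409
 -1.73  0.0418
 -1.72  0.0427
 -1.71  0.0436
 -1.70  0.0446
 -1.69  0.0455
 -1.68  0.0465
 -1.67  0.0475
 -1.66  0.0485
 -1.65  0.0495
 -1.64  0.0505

σ√T = 0.28·√0.1667 = 0.1143
d₁ = [ln(460/560) + (0.051 + 0.28²/2)·0.1667] / 0.1143 = [-0.1967 + 0.0150] / 0.1143 = -1.5893 → -1.59
d₂ = d₁ − σ√T = -1.5893 − 0.1143 = -1.7037 → -1.70
Risk-neutral Pr[S_T > K] = N(d₂) = N(-1.70) = 0.0446

0.0446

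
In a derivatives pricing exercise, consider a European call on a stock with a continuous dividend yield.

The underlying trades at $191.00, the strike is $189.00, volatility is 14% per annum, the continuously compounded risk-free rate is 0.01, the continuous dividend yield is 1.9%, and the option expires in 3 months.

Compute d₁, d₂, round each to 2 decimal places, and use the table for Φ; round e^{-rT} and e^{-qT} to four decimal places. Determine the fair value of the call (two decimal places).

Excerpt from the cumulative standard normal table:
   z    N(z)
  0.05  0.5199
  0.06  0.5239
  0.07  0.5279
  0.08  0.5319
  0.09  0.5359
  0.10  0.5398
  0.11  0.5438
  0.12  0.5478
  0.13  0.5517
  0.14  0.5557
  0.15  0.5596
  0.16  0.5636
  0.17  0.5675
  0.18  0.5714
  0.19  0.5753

T = 0.25;  σ√T = 0.0700
d₁ = [ln(191/189) + (0.01 − 0.019 + ½·0.14²)·0.25] / (σ√T) = (0.0105 + 0.0002) / 0.0700 = 0.1532 which rounds to 0.15
d₂ = 0.1532 − 0.0700 = 0.0832 which rounds to 0.08
exp(−qT) = exp(−0.019·0.25) = 0.9953;  exp(−rT) = exp(−0.01·0.25) = 0.9975
N(d₁) = N(0.15) = 0.5596;  N(d₂) = N(0.08) = 0.5319
C = 191·0.9953·0.5596 − 189·0.9975·0.5319 = 106.3812 − 100.2778 = 6.1035

$6.10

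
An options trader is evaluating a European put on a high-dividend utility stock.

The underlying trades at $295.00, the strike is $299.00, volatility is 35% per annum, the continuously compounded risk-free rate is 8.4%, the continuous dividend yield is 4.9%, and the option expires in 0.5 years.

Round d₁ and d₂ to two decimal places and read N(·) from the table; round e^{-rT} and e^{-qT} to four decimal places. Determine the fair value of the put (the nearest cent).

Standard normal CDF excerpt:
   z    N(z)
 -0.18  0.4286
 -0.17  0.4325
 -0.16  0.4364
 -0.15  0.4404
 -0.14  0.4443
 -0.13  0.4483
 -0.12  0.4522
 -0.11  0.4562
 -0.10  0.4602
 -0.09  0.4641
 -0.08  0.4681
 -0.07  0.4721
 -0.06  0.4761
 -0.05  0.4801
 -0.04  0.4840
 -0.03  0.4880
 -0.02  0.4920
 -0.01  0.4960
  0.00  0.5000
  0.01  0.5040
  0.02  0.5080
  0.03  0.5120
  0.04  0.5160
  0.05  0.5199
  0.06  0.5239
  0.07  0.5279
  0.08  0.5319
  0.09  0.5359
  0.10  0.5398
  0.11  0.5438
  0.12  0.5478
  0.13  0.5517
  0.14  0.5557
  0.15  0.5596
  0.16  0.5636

$28.02

σ√T = 0.35·√0.5 = 0.2475
d₁ = [ln(295/299) + (0.084 − 0.049 + ½·0.35²)·0.5] / (σ√T) = (-0.0135 + 0.0481) / 0.2475 = 0.1400 which rounds to 0.14
d₂ = 0.1400 − 0.2475 = -0.1075 which rounds to -0.11
exp(−qT) = exp(−0.049·0.5) = 0.9758;  exp(−rT) = exp(−0.084·0.5) = 0.9589
N(−d₂) = N(0.11) = 0.5438;  N(−d₁) = N(-0.14) = 0.4443
P = 299·0.9589·0.5438 − 295·0.9758·0.4443 = 155.9135 − 127.8966 = 28.0169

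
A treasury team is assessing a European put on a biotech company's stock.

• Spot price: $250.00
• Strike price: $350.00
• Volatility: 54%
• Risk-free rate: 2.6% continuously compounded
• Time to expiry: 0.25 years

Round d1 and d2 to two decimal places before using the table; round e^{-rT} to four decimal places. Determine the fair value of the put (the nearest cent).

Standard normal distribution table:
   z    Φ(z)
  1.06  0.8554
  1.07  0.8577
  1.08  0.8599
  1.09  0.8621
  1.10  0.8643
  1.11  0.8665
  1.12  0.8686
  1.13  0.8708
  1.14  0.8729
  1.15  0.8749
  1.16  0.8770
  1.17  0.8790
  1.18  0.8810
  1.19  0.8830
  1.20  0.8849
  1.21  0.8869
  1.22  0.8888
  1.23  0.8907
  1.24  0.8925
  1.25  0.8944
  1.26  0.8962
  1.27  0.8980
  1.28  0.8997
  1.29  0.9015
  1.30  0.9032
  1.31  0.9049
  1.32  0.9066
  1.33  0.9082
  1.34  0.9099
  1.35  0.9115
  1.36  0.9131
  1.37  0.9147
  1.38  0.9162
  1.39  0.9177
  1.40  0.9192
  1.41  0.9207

$101.98

σ√T = 0.54·√0.25 = 0.2700
ln(S/K) + (r + σ²/2)T = ln(250/350) + (0.026 + 0.54²/2)·0.25 = -0.3365 + 0.0430 = -0.2935
d₁ = -0.2935 / 0.2700 = -1.0871 → -1.09
d₂ = d₁ − σ√T = -1.0871 − 0.2700 = -1.3571 → -1.36
e^(−rT) = e^(−0.026·0.25) = 0.9935
P = 350·0.9935·N(1.36) − 250·N(1.09) = 350·0.9935·0.9131 − 250·0.8621 = 317.5077 − 215.5250 = 101.9827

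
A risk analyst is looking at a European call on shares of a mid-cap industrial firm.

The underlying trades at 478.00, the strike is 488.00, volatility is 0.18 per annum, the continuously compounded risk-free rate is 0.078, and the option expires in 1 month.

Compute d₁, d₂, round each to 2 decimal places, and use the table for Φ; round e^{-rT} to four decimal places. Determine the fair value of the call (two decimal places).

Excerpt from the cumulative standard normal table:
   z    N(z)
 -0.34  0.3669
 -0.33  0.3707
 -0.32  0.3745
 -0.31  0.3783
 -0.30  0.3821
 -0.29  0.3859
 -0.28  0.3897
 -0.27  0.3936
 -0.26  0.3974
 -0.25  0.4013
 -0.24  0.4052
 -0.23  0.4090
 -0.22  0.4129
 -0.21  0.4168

6.57

σ√T = 0.18·√0.08333 = 0.0520
d₁ = [ln(478/488) + (0.078 + ½·0.18²)·0.08333] / (σ√T) = (-0.0207 + 0.0078) / 0.0520 = -0.2474 ≈ -0.25
d₂ = -0.2474 − 0.0520 = -0.2993 ≈ -0.30
exp(−rT) = exp(−0.078·0.08333) = 0.9935
C = 478·N(-0.25) − 488·0.9935·N(-0.30) = 478·0.4013 − 488·0.9935·0.3821 = 191.8214 − 185.2528 = 6.5686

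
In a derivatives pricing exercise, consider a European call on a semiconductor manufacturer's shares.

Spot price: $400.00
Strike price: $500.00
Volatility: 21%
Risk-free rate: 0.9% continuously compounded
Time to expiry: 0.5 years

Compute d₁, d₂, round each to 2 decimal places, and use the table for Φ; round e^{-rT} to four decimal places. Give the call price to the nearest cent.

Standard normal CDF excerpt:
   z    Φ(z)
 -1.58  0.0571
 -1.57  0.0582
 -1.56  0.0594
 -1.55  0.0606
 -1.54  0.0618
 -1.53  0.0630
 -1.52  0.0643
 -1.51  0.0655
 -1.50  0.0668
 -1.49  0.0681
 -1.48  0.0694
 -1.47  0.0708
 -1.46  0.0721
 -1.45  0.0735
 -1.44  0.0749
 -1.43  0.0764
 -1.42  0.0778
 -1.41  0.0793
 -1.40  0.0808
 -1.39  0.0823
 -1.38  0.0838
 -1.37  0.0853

T = 0.5;  σ√T = 0.1485
d₁ = [ln(400/500) + (0.009 + 0.21²/2)·0.5] / 0.1485 = [-0.2231 + 0.0155] / 0.1485 = -1.3982 → -1.40
d₂ = d₁ − σ√T = -1.3982 − 0.1485 = -1.5467 → -1.55
e^(−rT) = e^(−0.009·0.5) = 0.9955
N(d₁) = N(-1.40) = 0.0808;  N(d₂) = N(-1.55) = 0.0606
C = 400·0.0808 − 500·0.9955·0.0606 = 32.3200 − 30.1637 = 2.1563

$2.16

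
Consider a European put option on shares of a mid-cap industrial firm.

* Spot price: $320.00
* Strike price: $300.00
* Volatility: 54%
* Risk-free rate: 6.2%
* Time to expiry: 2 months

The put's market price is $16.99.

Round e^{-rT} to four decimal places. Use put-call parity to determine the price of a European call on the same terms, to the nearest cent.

$40.08

exp(−rT) = exp(−0.062·0.1667) = 0.9897
Put-call parity: C − P = S − K·e^(−rT) = 320 − 300·0.9897 = 320 − 296.9100 = 23.0900
C = P + (C − P) = 16.99 + (23.0900) = 40.0800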